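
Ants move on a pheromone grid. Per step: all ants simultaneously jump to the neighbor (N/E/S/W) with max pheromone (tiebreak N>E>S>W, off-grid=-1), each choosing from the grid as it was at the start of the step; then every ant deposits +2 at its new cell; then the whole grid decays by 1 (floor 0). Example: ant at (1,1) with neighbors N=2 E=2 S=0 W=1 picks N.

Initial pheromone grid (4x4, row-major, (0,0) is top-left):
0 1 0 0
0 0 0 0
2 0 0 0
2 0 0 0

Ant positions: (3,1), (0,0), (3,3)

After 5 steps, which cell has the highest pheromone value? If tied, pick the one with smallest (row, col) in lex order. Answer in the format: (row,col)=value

Step 1: ant0:(3,1)->W->(3,0) | ant1:(0,0)->E->(0,1) | ant2:(3,3)->N->(2,3)
  grid max=3 at (3,0)
Step 2: ant0:(3,0)->N->(2,0) | ant1:(0,1)->E->(0,2) | ant2:(2,3)->N->(1,3)
  grid max=2 at (2,0)
Step 3: ant0:(2,0)->S->(3,0) | ant1:(0,2)->W->(0,1) | ant2:(1,3)->N->(0,3)
  grid max=3 at (3,0)
Step 4: ant0:(3,0)->N->(2,0) | ant1:(0,1)->E->(0,2) | ant2:(0,3)->S->(1,3)
  grid max=2 at (2,0)
Step 5: ant0:(2,0)->S->(3,0) | ant1:(0,2)->W->(0,1) | ant2:(1,3)->N->(0,3)
  grid max=3 at (3,0)
Final grid:
  0 2 0 1
  0 0 0 0
  1 0 0 0
  3 0 0 0
Max pheromone 3 at (3,0)

Answer: (3,0)=3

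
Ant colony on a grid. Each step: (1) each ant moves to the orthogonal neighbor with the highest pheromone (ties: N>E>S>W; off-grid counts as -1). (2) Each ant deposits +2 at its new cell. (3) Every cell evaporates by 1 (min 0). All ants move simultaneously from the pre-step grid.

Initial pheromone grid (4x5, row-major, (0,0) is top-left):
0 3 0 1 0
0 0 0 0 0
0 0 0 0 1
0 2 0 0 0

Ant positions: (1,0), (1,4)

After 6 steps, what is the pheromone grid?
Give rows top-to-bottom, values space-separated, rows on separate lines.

After step 1: ants at (0,0),(2,4)
  1 2 0 0 0
  0 0 0 0 0
  0 0 0 0 2
  0 1 0 0 0
After step 2: ants at (0,1),(1,4)
  0 3 0 0 0
  0 0 0 0 1
  0 0 0 0 1
  0 0 0 0 0
After step 3: ants at (0,2),(2,4)
  0 2 1 0 0
  0 0 0 0 0
  0 0 0 0 2
  0 0 0 0 0
After step 4: ants at (0,1),(1,4)
  0 3 0 0 0
  0 0 0 0 1
  0 0 0 0 1
  0 0 0 0 0
After step 5: ants at (0,2),(2,4)
  0 2 1 0 0
  0 0 0 0 0
  0 0 0 0 2
  0 0 0 0 0
After step 6: ants at (0,1),(1,4)
  0 3 0 0 0
  0 0 0 0 1
  0 0 0 0 1
  0 0 0 0 0

0 3 0 0 0
0 0 0 0 1
0 0 0 0 1
0 0 0 0 0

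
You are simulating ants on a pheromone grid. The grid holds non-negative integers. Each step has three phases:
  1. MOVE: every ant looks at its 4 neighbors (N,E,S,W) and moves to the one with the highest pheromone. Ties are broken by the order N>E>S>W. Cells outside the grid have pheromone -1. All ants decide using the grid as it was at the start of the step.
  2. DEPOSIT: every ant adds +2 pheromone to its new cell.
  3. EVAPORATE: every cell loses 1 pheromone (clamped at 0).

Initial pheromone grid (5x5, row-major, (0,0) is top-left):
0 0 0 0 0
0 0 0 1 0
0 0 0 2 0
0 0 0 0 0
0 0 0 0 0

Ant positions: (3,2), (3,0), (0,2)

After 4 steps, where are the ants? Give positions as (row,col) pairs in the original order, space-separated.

Step 1: ant0:(3,2)->N->(2,2) | ant1:(3,0)->N->(2,0) | ant2:(0,2)->E->(0,3)
  grid max=1 at (0,3)
Step 2: ant0:(2,2)->E->(2,3) | ant1:(2,0)->N->(1,0) | ant2:(0,3)->E->(0,4)
  grid max=2 at (2,3)
Step 3: ant0:(2,3)->N->(1,3) | ant1:(1,0)->N->(0,0) | ant2:(0,4)->S->(1,4)
  grid max=1 at (0,0)
Step 4: ant0:(1,3)->E->(1,4) | ant1:(0,0)->E->(0,1) | ant2:(1,4)->W->(1,3)
  grid max=2 at (1,3)

(1,4) (0,1) (1,3)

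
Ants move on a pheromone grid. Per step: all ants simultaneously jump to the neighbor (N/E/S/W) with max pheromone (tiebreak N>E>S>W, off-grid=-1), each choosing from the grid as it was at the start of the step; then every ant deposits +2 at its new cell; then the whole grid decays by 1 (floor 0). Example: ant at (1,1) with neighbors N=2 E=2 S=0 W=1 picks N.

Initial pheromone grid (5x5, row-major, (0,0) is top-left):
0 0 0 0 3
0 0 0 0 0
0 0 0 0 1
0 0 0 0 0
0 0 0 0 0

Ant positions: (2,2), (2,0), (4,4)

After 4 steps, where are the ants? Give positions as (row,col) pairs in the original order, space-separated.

Step 1: ant0:(2,2)->N->(1,2) | ant1:(2,0)->N->(1,0) | ant2:(4,4)->N->(3,4)
  grid max=2 at (0,4)
Step 2: ant0:(1,2)->N->(0,2) | ant1:(1,0)->N->(0,0) | ant2:(3,4)->N->(2,4)
  grid max=1 at (0,0)
Step 3: ant0:(0,2)->E->(0,3) | ant1:(0,0)->E->(0,1) | ant2:(2,4)->N->(1,4)
  grid max=1 at (0,1)
Step 4: ant0:(0,3)->E->(0,4) | ant1:(0,1)->E->(0,2) | ant2:(1,4)->N->(0,4)
  grid max=3 at (0,4)

(0,4) (0,2) (0,4)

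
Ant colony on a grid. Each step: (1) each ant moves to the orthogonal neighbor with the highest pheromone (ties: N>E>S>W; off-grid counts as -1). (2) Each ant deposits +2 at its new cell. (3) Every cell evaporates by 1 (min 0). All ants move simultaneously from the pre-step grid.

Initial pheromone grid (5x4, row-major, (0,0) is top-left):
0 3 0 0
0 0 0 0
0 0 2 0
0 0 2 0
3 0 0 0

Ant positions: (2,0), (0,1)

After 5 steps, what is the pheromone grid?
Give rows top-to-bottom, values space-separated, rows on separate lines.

After step 1: ants at (1,0),(0,2)
  0 2 1 0
  1 0 0 0
  0 0 1 0
  0 0 1 0
  2 0 0 0
After step 2: ants at (0,0),(0,1)
  1 3 0 0
  0 0 0 0
  0 0 0 0
  0 0 0 0
  1 0 0 0
After step 3: ants at (0,1),(0,0)
  2 4 0 0
  0 0 0 0
  0 0 0 0
  0 0 0 0
  0 0 0 0
After step 4: ants at (0,0),(0,1)
  3 5 0 0
  0 0 0 0
  0 0 0 0
  0 0 0 0
  0 0 0 0
After step 5: ants at (0,1),(0,0)
  4 6 0 0
  0 0 0 0
  0 0 0 0
  0 0 0 0
  0 0 0 0

4 6 0 0
0 0 0 0
0 0 0 0
0 0 0 0
0 0 0 0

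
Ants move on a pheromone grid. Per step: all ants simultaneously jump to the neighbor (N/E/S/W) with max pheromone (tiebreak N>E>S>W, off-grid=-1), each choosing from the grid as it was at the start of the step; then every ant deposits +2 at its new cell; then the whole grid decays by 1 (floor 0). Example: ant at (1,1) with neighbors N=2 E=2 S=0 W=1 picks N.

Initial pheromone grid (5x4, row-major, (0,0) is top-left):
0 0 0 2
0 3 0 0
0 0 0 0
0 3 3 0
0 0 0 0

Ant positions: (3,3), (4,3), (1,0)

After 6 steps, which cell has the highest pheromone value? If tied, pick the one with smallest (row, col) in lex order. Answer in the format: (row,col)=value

Answer: (3,2)=9

Derivation:
Step 1: ant0:(3,3)->W->(3,2) | ant1:(4,3)->N->(3,3) | ant2:(1,0)->E->(1,1)
  grid max=4 at (1,1)
Step 2: ant0:(3,2)->W->(3,1) | ant1:(3,3)->W->(3,2) | ant2:(1,1)->N->(0,1)
  grid max=5 at (3,2)
Step 3: ant0:(3,1)->E->(3,2) | ant1:(3,2)->W->(3,1) | ant2:(0,1)->S->(1,1)
  grid max=6 at (3,2)
Step 4: ant0:(3,2)->W->(3,1) | ant1:(3,1)->E->(3,2) | ant2:(1,1)->N->(0,1)
  grid max=7 at (3,2)
Step 5: ant0:(3,1)->E->(3,2) | ant1:(3,2)->W->(3,1) | ant2:(0,1)->S->(1,1)
  grid max=8 at (3,2)
Step 6: ant0:(3,2)->W->(3,1) | ant1:(3,1)->E->(3,2) | ant2:(1,1)->N->(0,1)
  grid max=9 at (3,2)
Final grid:
  0 1 0 0
  0 3 0 0
  0 0 0 0
  0 7 9 0
  0 0 0 0
Max pheromone 9 at (3,2)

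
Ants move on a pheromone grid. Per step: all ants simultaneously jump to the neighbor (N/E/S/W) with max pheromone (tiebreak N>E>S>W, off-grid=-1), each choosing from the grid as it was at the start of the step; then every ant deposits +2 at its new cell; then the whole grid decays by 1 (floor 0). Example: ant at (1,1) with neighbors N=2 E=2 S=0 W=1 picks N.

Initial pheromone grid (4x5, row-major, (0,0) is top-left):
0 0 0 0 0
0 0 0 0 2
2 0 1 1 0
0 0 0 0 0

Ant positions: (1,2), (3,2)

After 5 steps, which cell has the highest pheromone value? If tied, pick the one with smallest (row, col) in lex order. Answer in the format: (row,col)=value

Step 1: ant0:(1,2)->S->(2,2) | ant1:(3,2)->N->(2,2)
  grid max=4 at (2,2)
Step 2: ant0:(2,2)->N->(1,2) | ant1:(2,2)->N->(1,2)
  grid max=3 at (1,2)
Step 3: ant0:(1,2)->S->(2,2) | ant1:(1,2)->S->(2,2)
  grid max=6 at (2,2)
Step 4: ant0:(2,2)->N->(1,2) | ant1:(2,2)->N->(1,2)
  grid max=5 at (1,2)
Step 5: ant0:(1,2)->S->(2,2) | ant1:(1,2)->S->(2,2)
  grid max=8 at (2,2)
Final grid:
  0 0 0 0 0
  0 0 4 0 0
  0 0 8 0 0
  0 0 0 0 0
Max pheromone 8 at (2,2)

Answer: (2,2)=8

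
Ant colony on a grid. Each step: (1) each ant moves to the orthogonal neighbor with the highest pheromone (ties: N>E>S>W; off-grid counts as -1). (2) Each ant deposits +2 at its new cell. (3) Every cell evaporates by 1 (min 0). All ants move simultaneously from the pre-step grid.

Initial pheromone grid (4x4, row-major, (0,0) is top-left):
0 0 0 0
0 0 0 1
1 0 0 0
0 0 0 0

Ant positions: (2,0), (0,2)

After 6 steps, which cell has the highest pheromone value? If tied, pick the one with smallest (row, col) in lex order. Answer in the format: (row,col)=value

Step 1: ant0:(2,0)->N->(1,0) | ant1:(0,2)->E->(0,3)
  grid max=1 at (0,3)
Step 2: ant0:(1,0)->N->(0,0) | ant1:(0,3)->S->(1,3)
  grid max=1 at (0,0)
Step 3: ant0:(0,0)->E->(0,1) | ant1:(1,3)->N->(0,3)
  grid max=1 at (0,1)
Step 4: ant0:(0,1)->E->(0,2) | ant1:(0,3)->S->(1,3)
  grid max=1 at (0,2)
Step 5: ant0:(0,2)->E->(0,3) | ant1:(1,3)->N->(0,3)
  grid max=3 at (0,3)
Step 6: ant0:(0,3)->S->(1,3) | ant1:(0,3)->S->(1,3)
  grid max=3 at (1,3)
Final grid:
  0 0 0 2
  0 0 0 3
  0 0 0 0
  0 0 0 0
Max pheromone 3 at (1,3)

Answer: (1,3)=3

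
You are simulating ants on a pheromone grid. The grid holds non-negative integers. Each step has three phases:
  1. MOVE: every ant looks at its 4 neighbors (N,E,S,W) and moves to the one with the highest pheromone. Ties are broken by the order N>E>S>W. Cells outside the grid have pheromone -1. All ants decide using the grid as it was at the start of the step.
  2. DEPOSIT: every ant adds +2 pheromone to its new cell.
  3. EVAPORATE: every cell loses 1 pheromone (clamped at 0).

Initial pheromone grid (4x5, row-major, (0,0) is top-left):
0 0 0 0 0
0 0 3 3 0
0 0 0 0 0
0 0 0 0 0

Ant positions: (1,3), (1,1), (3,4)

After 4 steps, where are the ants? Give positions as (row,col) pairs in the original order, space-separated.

Step 1: ant0:(1,3)->W->(1,2) | ant1:(1,1)->E->(1,2) | ant2:(3,4)->N->(2,4)
  grid max=6 at (1,2)
Step 2: ant0:(1,2)->E->(1,3) | ant1:(1,2)->E->(1,3) | ant2:(2,4)->N->(1,4)
  grid max=5 at (1,2)
Step 3: ant0:(1,3)->W->(1,2) | ant1:(1,3)->W->(1,2) | ant2:(1,4)->W->(1,3)
  grid max=8 at (1,2)
Step 4: ant0:(1,2)->E->(1,3) | ant1:(1,2)->E->(1,3) | ant2:(1,3)->W->(1,2)
  grid max=9 at (1,2)

(1,3) (1,3) (1,2)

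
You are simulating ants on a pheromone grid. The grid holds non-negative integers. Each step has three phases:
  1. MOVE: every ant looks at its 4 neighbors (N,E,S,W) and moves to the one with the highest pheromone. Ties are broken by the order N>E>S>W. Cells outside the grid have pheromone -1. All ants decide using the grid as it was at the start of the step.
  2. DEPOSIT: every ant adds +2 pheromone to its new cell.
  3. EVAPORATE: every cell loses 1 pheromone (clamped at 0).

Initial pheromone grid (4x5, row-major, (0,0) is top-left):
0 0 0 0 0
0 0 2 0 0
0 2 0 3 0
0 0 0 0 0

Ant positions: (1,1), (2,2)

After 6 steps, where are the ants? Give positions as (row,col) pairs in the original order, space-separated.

Step 1: ant0:(1,1)->E->(1,2) | ant1:(2,2)->E->(2,3)
  grid max=4 at (2,3)
Step 2: ant0:(1,2)->N->(0,2) | ant1:(2,3)->N->(1,3)
  grid max=3 at (2,3)
Step 3: ant0:(0,2)->S->(1,2) | ant1:(1,3)->S->(2,3)
  grid max=4 at (2,3)
Step 4: ant0:(1,2)->N->(0,2) | ant1:(2,3)->N->(1,3)
  grid max=3 at (2,3)
Step 5: ant0:(0,2)->S->(1,2) | ant1:(1,3)->S->(2,3)
  grid max=4 at (2,3)
Step 6: ant0:(1,2)->N->(0,2) | ant1:(2,3)->N->(1,3)
  grid max=3 at (2,3)

(0,2) (1,3)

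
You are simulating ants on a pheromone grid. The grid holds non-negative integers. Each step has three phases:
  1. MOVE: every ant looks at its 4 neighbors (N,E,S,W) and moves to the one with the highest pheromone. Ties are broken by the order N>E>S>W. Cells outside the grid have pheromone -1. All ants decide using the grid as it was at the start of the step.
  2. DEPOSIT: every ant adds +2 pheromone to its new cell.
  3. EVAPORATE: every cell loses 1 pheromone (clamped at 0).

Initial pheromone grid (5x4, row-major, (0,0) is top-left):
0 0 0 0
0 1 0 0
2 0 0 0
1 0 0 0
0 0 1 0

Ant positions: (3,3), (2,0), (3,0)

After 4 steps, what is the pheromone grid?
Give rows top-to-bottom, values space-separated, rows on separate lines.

After step 1: ants at (2,3),(3,0),(2,0)
  0 0 0 0
  0 0 0 0
  3 0 0 1
  2 0 0 0
  0 0 0 0
After step 2: ants at (1,3),(2,0),(3,0)
  0 0 0 0
  0 0 0 1
  4 0 0 0
  3 0 0 0
  0 0 0 0
After step 3: ants at (0,3),(3,0),(2,0)
  0 0 0 1
  0 0 0 0
  5 0 0 0
  4 0 0 0
  0 0 0 0
After step 4: ants at (1,3),(2,0),(3,0)
  0 0 0 0
  0 0 0 1
  6 0 0 0
  5 0 0 0
  0 0 0 0

0 0 0 0
0 0 0 1
6 0 0 0
5 0 0 0
0 0 0 0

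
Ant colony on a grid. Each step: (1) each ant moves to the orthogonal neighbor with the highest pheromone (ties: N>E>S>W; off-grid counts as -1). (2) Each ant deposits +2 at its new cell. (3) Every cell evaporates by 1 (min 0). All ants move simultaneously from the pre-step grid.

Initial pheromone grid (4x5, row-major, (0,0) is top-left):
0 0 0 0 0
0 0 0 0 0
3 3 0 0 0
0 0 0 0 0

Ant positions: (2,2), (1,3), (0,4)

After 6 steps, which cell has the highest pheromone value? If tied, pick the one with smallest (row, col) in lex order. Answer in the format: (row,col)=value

Answer: (0,4)=7

Derivation:
Step 1: ant0:(2,2)->W->(2,1) | ant1:(1,3)->N->(0,3) | ant2:(0,4)->S->(1,4)
  grid max=4 at (2,1)
Step 2: ant0:(2,1)->W->(2,0) | ant1:(0,3)->E->(0,4) | ant2:(1,4)->N->(0,4)
  grid max=3 at (0,4)
Step 3: ant0:(2,0)->E->(2,1) | ant1:(0,4)->S->(1,4) | ant2:(0,4)->S->(1,4)
  grid max=4 at (2,1)
Step 4: ant0:(2,1)->W->(2,0) | ant1:(1,4)->N->(0,4) | ant2:(1,4)->N->(0,4)
  grid max=5 at (0,4)
Step 5: ant0:(2,0)->E->(2,1) | ant1:(0,4)->S->(1,4) | ant2:(0,4)->S->(1,4)
  grid max=5 at (1,4)
Step 6: ant0:(2,1)->W->(2,0) | ant1:(1,4)->N->(0,4) | ant2:(1,4)->N->(0,4)
  grid max=7 at (0,4)
Final grid:
  0 0 0 0 7
  0 0 0 0 4
  3 3 0 0 0
  0 0 0 0 0
Max pheromone 7 at (0,4)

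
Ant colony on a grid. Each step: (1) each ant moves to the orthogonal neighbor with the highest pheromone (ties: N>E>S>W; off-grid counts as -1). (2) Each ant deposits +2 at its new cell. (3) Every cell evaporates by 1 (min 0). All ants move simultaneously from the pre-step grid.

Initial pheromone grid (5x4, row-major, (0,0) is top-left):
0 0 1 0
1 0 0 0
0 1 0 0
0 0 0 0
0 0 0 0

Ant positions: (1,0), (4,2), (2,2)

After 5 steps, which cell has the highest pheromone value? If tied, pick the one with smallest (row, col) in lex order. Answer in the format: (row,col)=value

Step 1: ant0:(1,0)->N->(0,0) | ant1:(4,2)->N->(3,2) | ant2:(2,2)->W->(2,1)
  grid max=2 at (2,1)
Step 2: ant0:(0,0)->E->(0,1) | ant1:(3,2)->N->(2,2) | ant2:(2,1)->N->(1,1)
  grid max=1 at (0,1)
Step 3: ant0:(0,1)->S->(1,1) | ant1:(2,2)->W->(2,1) | ant2:(1,1)->N->(0,1)
  grid max=2 at (0,1)
Step 4: ant0:(1,1)->N->(0,1) | ant1:(2,1)->N->(1,1) | ant2:(0,1)->S->(1,1)
  grid max=5 at (1,1)
Step 5: ant0:(0,1)->S->(1,1) | ant1:(1,1)->N->(0,1) | ant2:(1,1)->N->(0,1)
  grid max=6 at (0,1)
Final grid:
  0 6 0 0
  0 6 0 0
  0 0 0 0
  0 0 0 0
  0 0 0 0
Max pheromone 6 at (0,1)

Answer: (0,1)=6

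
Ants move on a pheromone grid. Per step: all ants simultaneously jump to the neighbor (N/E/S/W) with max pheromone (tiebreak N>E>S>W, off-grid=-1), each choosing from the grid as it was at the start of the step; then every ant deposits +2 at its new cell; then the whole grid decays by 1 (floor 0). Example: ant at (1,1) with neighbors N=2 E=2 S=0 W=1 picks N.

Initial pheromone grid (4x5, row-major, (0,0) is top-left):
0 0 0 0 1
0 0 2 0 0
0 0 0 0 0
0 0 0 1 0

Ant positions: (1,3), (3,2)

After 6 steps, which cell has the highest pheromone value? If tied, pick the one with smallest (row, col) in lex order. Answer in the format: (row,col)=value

Step 1: ant0:(1,3)->W->(1,2) | ant1:(3,2)->E->(3,3)
  grid max=3 at (1,2)
Step 2: ant0:(1,2)->N->(0,2) | ant1:(3,3)->N->(2,3)
  grid max=2 at (1,2)
Step 3: ant0:(0,2)->S->(1,2) | ant1:(2,3)->S->(3,3)
  grid max=3 at (1,2)
Step 4: ant0:(1,2)->N->(0,2) | ant1:(3,3)->N->(2,3)
  grid max=2 at (1,2)
Step 5: ant0:(0,2)->S->(1,2) | ant1:(2,3)->S->(3,3)
  grid max=3 at (1,2)
Step 6: ant0:(1,2)->N->(0,2) | ant1:(3,3)->N->(2,3)
  grid max=2 at (1,2)
Final grid:
  0 0 1 0 0
  0 0 2 0 0
  0 0 0 1 0
  0 0 0 1 0
Max pheromone 2 at (1,2)

Answer: (1,2)=2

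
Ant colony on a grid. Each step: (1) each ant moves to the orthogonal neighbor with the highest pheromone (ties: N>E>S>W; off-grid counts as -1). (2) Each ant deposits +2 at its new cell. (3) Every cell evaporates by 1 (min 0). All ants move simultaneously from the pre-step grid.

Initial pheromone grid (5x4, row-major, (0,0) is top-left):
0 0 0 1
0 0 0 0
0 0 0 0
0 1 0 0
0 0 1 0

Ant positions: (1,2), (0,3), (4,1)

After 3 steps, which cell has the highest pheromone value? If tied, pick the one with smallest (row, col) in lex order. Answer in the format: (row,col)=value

Step 1: ant0:(1,2)->N->(0,2) | ant1:(0,3)->S->(1,3) | ant2:(4,1)->N->(3,1)
  grid max=2 at (3,1)
Step 2: ant0:(0,2)->E->(0,3) | ant1:(1,3)->N->(0,3) | ant2:(3,1)->N->(2,1)
  grid max=3 at (0,3)
Step 3: ant0:(0,3)->S->(1,3) | ant1:(0,3)->S->(1,3) | ant2:(2,1)->S->(3,1)
  grid max=3 at (1,3)
Final grid:
  0 0 0 2
  0 0 0 3
  0 0 0 0
  0 2 0 0
  0 0 0 0
Max pheromone 3 at (1,3)

Answer: (1,3)=3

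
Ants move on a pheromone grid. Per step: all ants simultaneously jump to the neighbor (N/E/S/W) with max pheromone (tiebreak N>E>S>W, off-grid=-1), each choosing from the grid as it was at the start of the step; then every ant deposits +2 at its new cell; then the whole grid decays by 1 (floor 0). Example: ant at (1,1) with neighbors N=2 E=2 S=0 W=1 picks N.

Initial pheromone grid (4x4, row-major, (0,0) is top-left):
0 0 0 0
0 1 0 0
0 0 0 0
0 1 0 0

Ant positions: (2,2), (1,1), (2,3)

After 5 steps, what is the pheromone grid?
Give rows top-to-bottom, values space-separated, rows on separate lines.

After step 1: ants at (1,2),(0,1),(1,3)
  0 1 0 0
  0 0 1 1
  0 0 0 0
  0 0 0 0
After step 2: ants at (1,3),(0,2),(1,2)
  0 0 1 0
  0 0 2 2
  0 0 0 0
  0 0 0 0
After step 3: ants at (1,2),(1,2),(1,3)
  0 0 0 0
  0 0 5 3
  0 0 0 0
  0 0 0 0
After step 4: ants at (1,3),(1,3),(1,2)
  0 0 0 0
  0 0 6 6
  0 0 0 0
  0 0 0 0
After step 5: ants at (1,2),(1,2),(1,3)
  0 0 0 0
  0 0 9 7
  0 0 0 0
  0 0 0 0

0 0 0 0
0 0 9 7
0 0 0 0
0 0 0 0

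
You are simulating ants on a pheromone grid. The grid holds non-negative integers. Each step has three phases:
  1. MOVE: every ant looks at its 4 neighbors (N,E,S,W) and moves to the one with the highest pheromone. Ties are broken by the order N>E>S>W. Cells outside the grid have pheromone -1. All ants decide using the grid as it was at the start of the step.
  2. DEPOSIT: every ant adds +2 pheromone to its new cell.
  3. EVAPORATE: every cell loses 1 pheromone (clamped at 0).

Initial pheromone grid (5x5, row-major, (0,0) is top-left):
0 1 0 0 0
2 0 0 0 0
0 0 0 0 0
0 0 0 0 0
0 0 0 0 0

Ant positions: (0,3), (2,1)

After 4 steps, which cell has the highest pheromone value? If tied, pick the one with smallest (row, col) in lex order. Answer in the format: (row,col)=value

Answer: (1,0)=2

Derivation:
Step 1: ant0:(0,3)->E->(0,4) | ant1:(2,1)->N->(1,1)
  grid max=1 at (0,4)
Step 2: ant0:(0,4)->S->(1,4) | ant1:(1,1)->W->(1,0)
  grid max=2 at (1,0)
Step 3: ant0:(1,4)->N->(0,4) | ant1:(1,0)->N->(0,0)
  grid max=1 at (0,0)
Step 4: ant0:(0,4)->S->(1,4) | ant1:(0,0)->S->(1,0)
  grid max=2 at (1,0)
Final grid:
  0 0 0 0 0
  2 0 0 0 1
  0 0 0 0 0
  0 0 0 0 0
  0 0 0 0 0
Max pheromone 2 at (1,0)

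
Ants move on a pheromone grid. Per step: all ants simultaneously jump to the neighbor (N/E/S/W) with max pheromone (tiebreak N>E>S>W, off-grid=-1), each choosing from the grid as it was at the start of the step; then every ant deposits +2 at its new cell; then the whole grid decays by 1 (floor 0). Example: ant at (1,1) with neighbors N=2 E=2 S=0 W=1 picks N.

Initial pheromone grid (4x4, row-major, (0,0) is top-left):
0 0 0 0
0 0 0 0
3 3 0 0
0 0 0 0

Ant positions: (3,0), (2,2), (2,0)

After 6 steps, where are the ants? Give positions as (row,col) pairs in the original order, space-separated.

Step 1: ant0:(3,0)->N->(2,0) | ant1:(2,2)->W->(2,1) | ant2:(2,0)->E->(2,1)
  grid max=6 at (2,1)
Step 2: ant0:(2,0)->E->(2,1) | ant1:(2,1)->W->(2,0) | ant2:(2,1)->W->(2,0)
  grid max=7 at (2,0)
Step 3: ant0:(2,1)->W->(2,0) | ant1:(2,0)->E->(2,1) | ant2:(2,0)->E->(2,1)
  grid max=10 at (2,1)
Step 4: ant0:(2,0)->E->(2,1) | ant1:(2,1)->W->(2,0) | ant2:(2,1)->W->(2,0)
  grid max=11 at (2,0)
Step 5: ant0:(2,1)->W->(2,0) | ant1:(2,0)->E->(2,1) | ant2:(2,0)->E->(2,1)
  grid max=14 at (2,1)
Step 6: ant0:(2,0)->E->(2,1) | ant1:(2,1)->W->(2,0) | ant2:(2,1)->W->(2,0)
  grid max=15 at (2,0)

(2,1) (2,0) (2,0)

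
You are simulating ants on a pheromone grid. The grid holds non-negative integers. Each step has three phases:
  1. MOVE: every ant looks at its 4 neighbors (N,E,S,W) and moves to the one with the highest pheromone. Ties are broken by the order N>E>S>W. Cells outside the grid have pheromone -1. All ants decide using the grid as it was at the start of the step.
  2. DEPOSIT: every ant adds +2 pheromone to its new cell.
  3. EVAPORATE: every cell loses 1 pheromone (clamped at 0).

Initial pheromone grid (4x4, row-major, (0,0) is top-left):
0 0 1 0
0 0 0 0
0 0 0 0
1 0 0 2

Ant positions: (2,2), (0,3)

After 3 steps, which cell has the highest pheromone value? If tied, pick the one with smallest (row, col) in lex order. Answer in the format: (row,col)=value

Step 1: ant0:(2,2)->N->(1,2) | ant1:(0,3)->W->(0,2)
  grid max=2 at (0,2)
Step 2: ant0:(1,2)->N->(0,2) | ant1:(0,2)->S->(1,2)
  grid max=3 at (0,2)
Step 3: ant0:(0,2)->S->(1,2) | ant1:(1,2)->N->(0,2)
  grid max=4 at (0,2)
Final grid:
  0 0 4 0
  0 0 3 0
  0 0 0 0
  0 0 0 0
Max pheromone 4 at (0,2)

Answer: (0,2)=4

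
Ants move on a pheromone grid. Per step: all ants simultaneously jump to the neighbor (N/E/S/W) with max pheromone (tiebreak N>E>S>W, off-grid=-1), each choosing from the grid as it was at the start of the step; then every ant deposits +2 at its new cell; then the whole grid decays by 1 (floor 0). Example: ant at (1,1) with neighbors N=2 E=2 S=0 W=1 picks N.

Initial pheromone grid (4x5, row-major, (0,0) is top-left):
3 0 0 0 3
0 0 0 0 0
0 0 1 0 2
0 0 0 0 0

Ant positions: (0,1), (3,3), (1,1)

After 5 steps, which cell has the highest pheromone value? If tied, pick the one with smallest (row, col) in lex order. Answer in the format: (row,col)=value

Step 1: ant0:(0,1)->W->(0,0) | ant1:(3,3)->N->(2,3) | ant2:(1,1)->N->(0,1)
  grid max=4 at (0,0)
Step 2: ant0:(0,0)->E->(0,1) | ant1:(2,3)->E->(2,4) | ant2:(0,1)->W->(0,0)
  grid max=5 at (0,0)
Step 3: ant0:(0,1)->W->(0,0) | ant1:(2,4)->N->(1,4) | ant2:(0,0)->E->(0,1)
  grid max=6 at (0,0)
Step 4: ant0:(0,0)->E->(0,1) | ant1:(1,4)->S->(2,4) | ant2:(0,1)->W->(0,0)
  grid max=7 at (0,0)
Step 5: ant0:(0,1)->W->(0,0) | ant1:(2,4)->N->(1,4) | ant2:(0,0)->E->(0,1)
  grid max=8 at (0,0)
Final grid:
  8 5 0 0 0
  0 0 0 0 1
  0 0 0 0 1
  0 0 0 0 0
Max pheromone 8 at (0,0)

Answer: (0,0)=8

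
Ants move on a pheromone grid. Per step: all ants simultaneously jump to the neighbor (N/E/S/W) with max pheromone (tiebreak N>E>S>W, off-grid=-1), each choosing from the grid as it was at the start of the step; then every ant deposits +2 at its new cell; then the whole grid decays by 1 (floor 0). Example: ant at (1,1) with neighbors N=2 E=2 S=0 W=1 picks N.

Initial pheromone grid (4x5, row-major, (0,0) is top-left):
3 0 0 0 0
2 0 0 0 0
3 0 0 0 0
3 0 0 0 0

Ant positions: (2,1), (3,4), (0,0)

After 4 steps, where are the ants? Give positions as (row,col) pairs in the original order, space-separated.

Step 1: ant0:(2,1)->W->(2,0) | ant1:(3,4)->N->(2,4) | ant2:(0,0)->S->(1,0)
  grid max=4 at (2,0)
Step 2: ant0:(2,0)->N->(1,0) | ant1:(2,4)->N->(1,4) | ant2:(1,0)->S->(2,0)
  grid max=5 at (2,0)
Step 3: ant0:(1,0)->S->(2,0) | ant1:(1,4)->N->(0,4) | ant2:(2,0)->N->(1,0)
  grid max=6 at (2,0)
Step 4: ant0:(2,0)->N->(1,0) | ant1:(0,4)->S->(1,4) | ant2:(1,0)->S->(2,0)
  grid max=7 at (2,0)

(1,0) (1,4) (2,0)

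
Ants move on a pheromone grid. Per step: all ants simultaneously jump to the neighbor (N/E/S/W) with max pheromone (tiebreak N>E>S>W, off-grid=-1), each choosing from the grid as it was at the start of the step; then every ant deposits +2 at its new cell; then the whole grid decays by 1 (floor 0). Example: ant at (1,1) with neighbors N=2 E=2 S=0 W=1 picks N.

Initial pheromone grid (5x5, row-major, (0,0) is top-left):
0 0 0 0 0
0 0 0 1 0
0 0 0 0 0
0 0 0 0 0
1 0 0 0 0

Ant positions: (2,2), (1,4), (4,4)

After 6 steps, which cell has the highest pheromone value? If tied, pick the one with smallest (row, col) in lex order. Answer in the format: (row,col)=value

Answer: (1,3)=11

Derivation:
Step 1: ant0:(2,2)->N->(1,2) | ant1:(1,4)->W->(1,3) | ant2:(4,4)->N->(3,4)
  grid max=2 at (1,3)
Step 2: ant0:(1,2)->E->(1,3) | ant1:(1,3)->W->(1,2) | ant2:(3,4)->N->(2,4)
  grid max=3 at (1,3)
Step 3: ant0:(1,3)->W->(1,2) | ant1:(1,2)->E->(1,3) | ant2:(2,4)->N->(1,4)
  grid max=4 at (1,3)
Step 4: ant0:(1,2)->E->(1,3) | ant1:(1,3)->W->(1,2) | ant2:(1,4)->W->(1,3)
  grid max=7 at (1,3)
Step 5: ant0:(1,3)->W->(1,2) | ant1:(1,2)->E->(1,3) | ant2:(1,3)->W->(1,2)
  grid max=8 at (1,3)
Step 6: ant0:(1,2)->E->(1,3) | ant1:(1,3)->W->(1,2) | ant2:(1,2)->E->(1,3)
  grid max=11 at (1,3)
Final grid:
  0 0 0 0 0
  0 0 8 11 0
  0 0 0 0 0
  0 0 0 0 0
  0 0 0 0 0
Max pheromone 11 at (1,3)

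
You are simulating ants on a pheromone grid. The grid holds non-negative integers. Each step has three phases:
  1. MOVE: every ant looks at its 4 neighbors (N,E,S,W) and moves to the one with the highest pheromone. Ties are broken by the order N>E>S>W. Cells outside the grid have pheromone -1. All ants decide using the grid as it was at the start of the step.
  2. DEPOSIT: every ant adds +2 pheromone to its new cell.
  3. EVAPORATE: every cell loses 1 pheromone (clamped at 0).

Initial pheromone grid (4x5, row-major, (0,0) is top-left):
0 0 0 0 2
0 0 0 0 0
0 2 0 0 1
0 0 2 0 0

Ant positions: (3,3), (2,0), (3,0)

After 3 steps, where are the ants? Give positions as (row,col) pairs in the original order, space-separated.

Step 1: ant0:(3,3)->W->(3,2) | ant1:(2,0)->E->(2,1) | ant2:(3,0)->N->(2,0)
  grid max=3 at (2,1)
Step 2: ant0:(3,2)->N->(2,2) | ant1:(2,1)->W->(2,0) | ant2:(2,0)->E->(2,1)
  grid max=4 at (2,1)
Step 3: ant0:(2,2)->W->(2,1) | ant1:(2,0)->E->(2,1) | ant2:(2,1)->W->(2,0)
  grid max=7 at (2,1)

(2,1) (2,1) (2,0)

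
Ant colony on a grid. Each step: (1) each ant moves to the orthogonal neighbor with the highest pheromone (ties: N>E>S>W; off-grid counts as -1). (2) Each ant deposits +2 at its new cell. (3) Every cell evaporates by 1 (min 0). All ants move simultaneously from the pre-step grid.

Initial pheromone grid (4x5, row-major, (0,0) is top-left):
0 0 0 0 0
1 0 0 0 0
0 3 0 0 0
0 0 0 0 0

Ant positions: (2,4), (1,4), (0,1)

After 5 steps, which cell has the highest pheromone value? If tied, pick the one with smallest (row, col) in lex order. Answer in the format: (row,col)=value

Step 1: ant0:(2,4)->N->(1,4) | ant1:(1,4)->N->(0,4) | ant2:(0,1)->E->(0,2)
  grid max=2 at (2,1)
Step 2: ant0:(1,4)->N->(0,4) | ant1:(0,4)->S->(1,4) | ant2:(0,2)->E->(0,3)
  grid max=2 at (0,4)
Step 3: ant0:(0,4)->S->(1,4) | ant1:(1,4)->N->(0,4) | ant2:(0,3)->E->(0,4)
  grid max=5 at (0,4)
Step 4: ant0:(1,4)->N->(0,4) | ant1:(0,4)->S->(1,4) | ant2:(0,4)->S->(1,4)
  grid max=6 at (0,4)
Step 5: ant0:(0,4)->S->(1,4) | ant1:(1,4)->N->(0,4) | ant2:(1,4)->N->(0,4)
  grid max=9 at (0,4)
Final grid:
  0 0 0 0 9
  0 0 0 0 7
  0 0 0 0 0
  0 0 0 0 0
Max pheromone 9 at (0,4)

Answer: (0,4)=9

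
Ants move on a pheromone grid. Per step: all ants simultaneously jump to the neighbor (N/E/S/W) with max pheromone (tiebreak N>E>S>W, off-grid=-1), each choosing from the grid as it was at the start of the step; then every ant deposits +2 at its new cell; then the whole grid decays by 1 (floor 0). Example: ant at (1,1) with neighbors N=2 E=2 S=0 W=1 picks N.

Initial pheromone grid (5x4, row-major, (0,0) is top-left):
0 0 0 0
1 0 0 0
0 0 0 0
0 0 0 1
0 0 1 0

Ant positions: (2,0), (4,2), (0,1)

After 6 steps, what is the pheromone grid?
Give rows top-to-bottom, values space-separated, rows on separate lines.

After step 1: ants at (1,0),(3,2),(0,2)
  0 0 1 0
  2 0 0 0
  0 0 0 0
  0 0 1 0
  0 0 0 0
After step 2: ants at (0,0),(2,2),(0,3)
  1 0 0 1
  1 0 0 0
  0 0 1 0
  0 0 0 0
  0 0 0 0
After step 3: ants at (1,0),(1,2),(1,3)
  0 0 0 0
  2 0 1 1
  0 0 0 0
  0 0 0 0
  0 0 0 0
After step 4: ants at (0,0),(1,3),(1,2)
  1 0 0 0
  1 0 2 2
  0 0 0 0
  0 0 0 0
  0 0 0 0
After step 5: ants at (1,0),(1,2),(1,3)
  0 0 0 0
  2 0 3 3
  0 0 0 0
  0 0 0 0
  0 0 0 0
After step 6: ants at (0,0),(1,3),(1,2)
  1 0 0 0
  1 0 4 4
  0 0 0 0
  0 0 0 0
  0 0 0 0

1 0 0 0
1 0 4 4
0 0 0 0
0 0 0 0
0 0 0 0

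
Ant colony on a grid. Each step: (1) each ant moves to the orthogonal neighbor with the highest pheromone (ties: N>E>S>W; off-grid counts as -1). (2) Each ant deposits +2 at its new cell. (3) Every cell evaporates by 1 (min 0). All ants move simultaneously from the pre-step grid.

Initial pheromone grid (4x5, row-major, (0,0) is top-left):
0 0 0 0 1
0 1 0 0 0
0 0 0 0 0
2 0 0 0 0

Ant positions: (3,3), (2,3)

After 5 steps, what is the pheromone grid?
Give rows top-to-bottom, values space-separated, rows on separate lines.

After step 1: ants at (2,3),(1,3)
  0 0 0 0 0
  0 0 0 1 0
  0 0 0 1 0
  1 0 0 0 0
After step 2: ants at (1,3),(2,3)
  0 0 0 0 0
  0 0 0 2 0
  0 0 0 2 0
  0 0 0 0 0
After step 3: ants at (2,3),(1,3)
  0 0 0 0 0
  0 0 0 3 0
  0 0 0 3 0
  0 0 0 0 0
After step 4: ants at (1,3),(2,3)
  0 0 0 0 0
  0 0 0 4 0
  0 0 0 4 0
  0 0 0 0 0
After step 5: ants at (2,3),(1,3)
  0 0 0 0 0
  0 0 0 5 0
  0 0 0 5 0
  0 0 0 0 0

0 0 0 0 0
0 0 0 5 0
0 0 0 5 0
0 0 0 0 0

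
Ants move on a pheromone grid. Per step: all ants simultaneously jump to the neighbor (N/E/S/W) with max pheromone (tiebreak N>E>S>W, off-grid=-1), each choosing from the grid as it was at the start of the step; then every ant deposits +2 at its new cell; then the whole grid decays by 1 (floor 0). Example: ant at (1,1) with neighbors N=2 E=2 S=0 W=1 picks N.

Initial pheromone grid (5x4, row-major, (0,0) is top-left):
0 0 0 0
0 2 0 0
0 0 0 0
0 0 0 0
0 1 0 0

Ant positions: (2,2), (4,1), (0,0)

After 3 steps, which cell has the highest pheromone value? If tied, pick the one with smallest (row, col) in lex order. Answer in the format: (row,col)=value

Step 1: ant0:(2,2)->N->(1,2) | ant1:(4,1)->N->(3,1) | ant2:(0,0)->E->(0,1)
  grid max=1 at (0,1)
Step 2: ant0:(1,2)->W->(1,1) | ant1:(3,1)->N->(2,1) | ant2:(0,1)->S->(1,1)
  grid max=4 at (1,1)
Step 3: ant0:(1,1)->S->(2,1) | ant1:(2,1)->N->(1,1) | ant2:(1,1)->S->(2,1)
  grid max=5 at (1,1)
Final grid:
  0 0 0 0
  0 5 0 0
  0 4 0 0
  0 0 0 0
  0 0 0 0
Max pheromone 5 at (1,1)

Answer: (1,1)=5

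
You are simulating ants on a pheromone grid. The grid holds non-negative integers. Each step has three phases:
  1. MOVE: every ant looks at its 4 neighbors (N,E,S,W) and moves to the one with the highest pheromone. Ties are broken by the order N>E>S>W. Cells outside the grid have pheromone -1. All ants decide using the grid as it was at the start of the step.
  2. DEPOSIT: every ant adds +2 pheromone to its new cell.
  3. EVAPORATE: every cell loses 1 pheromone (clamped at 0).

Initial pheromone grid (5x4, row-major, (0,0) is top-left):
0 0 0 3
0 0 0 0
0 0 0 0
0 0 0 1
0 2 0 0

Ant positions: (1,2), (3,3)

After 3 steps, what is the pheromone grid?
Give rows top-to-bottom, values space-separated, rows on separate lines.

After step 1: ants at (0,2),(2,3)
  0 0 1 2
  0 0 0 0
  0 0 0 1
  0 0 0 0
  0 1 0 0
After step 2: ants at (0,3),(1,3)
  0 0 0 3
  0 0 0 1
  0 0 0 0
  0 0 0 0
  0 0 0 0
After step 3: ants at (1,3),(0,3)
  0 0 0 4
  0 0 0 2
  0 0 0 0
  0 0 0 0
  0 0 0 0

0 0 0 4
0 0 0 2
0 0 0 0
0 0 0 0
0 0 0 0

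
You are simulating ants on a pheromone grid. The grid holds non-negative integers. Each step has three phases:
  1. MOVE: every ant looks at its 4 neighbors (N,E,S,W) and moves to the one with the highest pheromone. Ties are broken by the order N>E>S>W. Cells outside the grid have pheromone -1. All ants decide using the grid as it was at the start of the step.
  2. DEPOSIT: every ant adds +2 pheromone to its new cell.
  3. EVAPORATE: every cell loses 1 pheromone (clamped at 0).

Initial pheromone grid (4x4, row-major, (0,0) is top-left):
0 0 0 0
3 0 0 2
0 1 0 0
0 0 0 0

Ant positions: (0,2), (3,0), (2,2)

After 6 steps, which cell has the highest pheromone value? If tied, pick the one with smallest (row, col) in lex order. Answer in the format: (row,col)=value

Step 1: ant0:(0,2)->E->(0,3) | ant1:(3,0)->N->(2,0) | ant2:(2,2)->W->(2,1)
  grid max=2 at (1,0)
Step 2: ant0:(0,3)->S->(1,3) | ant1:(2,0)->N->(1,0) | ant2:(2,1)->W->(2,0)
  grid max=3 at (1,0)
Step 3: ant0:(1,3)->N->(0,3) | ant1:(1,0)->S->(2,0) | ant2:(2,0)->N->(1,0)
  grid max=4 at (1,0)
Step 4: ant0:(0,3)->S->(1,3) | ant1:(2,0)->N->(1,0) | ant2:(1,0)->S->(2,0)
  grid max=5 at (1,0)
Step 5: ant0:(1,3)->N->(0,3) | ant1:(1,0)->S->(2,0) | ant2:(2,0)->N->(1,0)
  grid max=6 at (1,0)
Step 6: ant0:(0,3)->S->(1,3) | ant1:(2,0)->N->(1,0) | ant2:(1,0)->S->(2,0)
  grid max=7 at (1,0)
Final grid:
  0 0 0 0
  7 0 0 2
  6 0 0 0
  0 0 0 0
Max pheromone 7 at (1,0)

Answer: (1,0)=7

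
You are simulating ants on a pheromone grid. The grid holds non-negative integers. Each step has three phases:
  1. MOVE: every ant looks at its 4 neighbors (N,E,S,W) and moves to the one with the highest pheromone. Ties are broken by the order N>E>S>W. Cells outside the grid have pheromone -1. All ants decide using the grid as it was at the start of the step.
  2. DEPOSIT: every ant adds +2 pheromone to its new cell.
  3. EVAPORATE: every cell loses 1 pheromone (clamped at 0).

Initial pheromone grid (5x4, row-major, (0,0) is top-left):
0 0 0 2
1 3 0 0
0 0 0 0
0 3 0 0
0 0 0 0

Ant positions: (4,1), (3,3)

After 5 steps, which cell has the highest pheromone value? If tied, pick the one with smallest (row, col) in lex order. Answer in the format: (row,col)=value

Step 1: ant0:(4,1)->N->(3,1) | ant1:(3,3)->N->(2,3)
  grid max=4 at (3,1)
Step 2: ant0:(3,1)->N->(2,1) | ant1:(2,3)->N->(1,3)
  grid max=3 at (3,1)
Step 3: ant0:(2,1)->S->(3,1) | ant1:(1,3)->N->(0,3)
  grid max=4 at (3,1)
Step 4: ant0:(3,1)->N->(2,1) | ant1:(0,3)->S->(1,3)
  grid max=3 at (3,1)
Step 5: ant0:(2,1)->S->(3,1) | ant1:(1,3)->N->(0,3)
  grid max=4 at (3,1)
Final grid:
  0 0 0 1
  0 0 0 0
  0 0 0 0
  0 4 0 0
  0 0 0 0
Max pheromone 4 at (3,1)

Answer: (3,1)=4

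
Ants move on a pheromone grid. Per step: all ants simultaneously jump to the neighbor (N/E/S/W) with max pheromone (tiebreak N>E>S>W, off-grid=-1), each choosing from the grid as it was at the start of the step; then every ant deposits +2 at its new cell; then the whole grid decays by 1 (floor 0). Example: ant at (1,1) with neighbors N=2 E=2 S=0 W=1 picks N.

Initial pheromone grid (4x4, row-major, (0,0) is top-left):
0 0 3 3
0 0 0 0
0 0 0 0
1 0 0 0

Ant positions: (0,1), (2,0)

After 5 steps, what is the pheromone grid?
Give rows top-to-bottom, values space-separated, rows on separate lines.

After step 1: ants at (0,2),(3,0)
  0 0 4 2
  0 0 0 0
  0 0 0 0
  2 0 0 0
After step 2: ants at (0,3),(2,0)
  0 0 3 3
  0 0 0 0
  1 0 0 0
  1 0 0 0
After step 3: ants at (0,2),(3,0)
  0 0 4 2
  0 0 0 0
  0 0 0 0
  2 0 0 0
After step 4: ants at (0,3),(2,0)
  0 0 3 3
  0 0 0 0
  1 0 0 0
  1 0 0 0
After step 5: ants at (0,2),(3,0)
  0 0 4 2
  0 0 0 0
  0 0 0 0
  2 0 0 0

0 0 4 2
0 0 0 0
0 0 0 0
2 0 0 0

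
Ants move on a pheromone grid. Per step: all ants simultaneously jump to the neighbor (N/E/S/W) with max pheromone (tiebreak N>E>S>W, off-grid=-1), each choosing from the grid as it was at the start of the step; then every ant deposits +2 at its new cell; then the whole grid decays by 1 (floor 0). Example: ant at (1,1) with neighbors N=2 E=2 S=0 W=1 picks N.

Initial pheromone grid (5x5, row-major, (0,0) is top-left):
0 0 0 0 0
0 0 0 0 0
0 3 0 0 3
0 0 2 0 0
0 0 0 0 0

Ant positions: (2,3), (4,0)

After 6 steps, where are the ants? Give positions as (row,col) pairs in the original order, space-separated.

Step 1: ant0:(2,3)->E->(2,4) | ant1:(4,0)->N->(3,0)
  grid max=4 at (2,4)
Step 2: ant0:(2,4)->N->(1,4) | ant1:(3,0)->N->(2,0)
  grid max=3 at (2,4)
Step 3: ant0:(1,4)->S->(2,4) | ant1:(2,0)->E->(2,1)
  grid max=4 at (2,4)
Step 4: ant0:(2,4)->N->(1,4) | ant1:(2,1)->N->(1,1)
  grid max=3 at (2,4)
Step 5: ant0:(1,4)->S->(2,4) | ant1:(1,1)->S->(2,1)
  grid max=4 at (2,4)
Step 6: ant0:(2,4)->N->(1,4) | ant1:(2,1)->N->(1,1)
  grid max=3 at (2,4)

(1,4) (1,1)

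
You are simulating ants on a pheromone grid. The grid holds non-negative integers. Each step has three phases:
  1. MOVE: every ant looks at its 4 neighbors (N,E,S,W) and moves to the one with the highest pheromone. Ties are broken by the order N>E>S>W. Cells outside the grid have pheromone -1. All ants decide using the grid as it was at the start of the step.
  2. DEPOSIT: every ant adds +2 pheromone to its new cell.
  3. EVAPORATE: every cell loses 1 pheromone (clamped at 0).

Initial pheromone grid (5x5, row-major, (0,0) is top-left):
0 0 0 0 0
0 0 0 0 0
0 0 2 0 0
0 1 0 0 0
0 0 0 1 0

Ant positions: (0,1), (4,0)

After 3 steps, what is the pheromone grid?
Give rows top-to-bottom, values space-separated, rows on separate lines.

After step 1: ants at (0,2),(3,0)
  0 0 1 0 0
  0 0 0 0 0
  0 0 1 0 0
  1 0 0 0 0
  0 0 0 0 0
After step 2: ants at (0,3),(2,0)
  0 0 0 1 0
  0 0 0 0 0
  1 0 0 0 0
  0 0 0 0 0
  0 0 0 0 0
After step 3: ants at (0,4),(1,0)
  0 0 0 0 1
  1 0 0 0 0
  0 0 0 0 0
  0 0 0 0 0
  0 0 0 0 0

0 0 0 0 1
1 0 0 0 0
0 0 0 0 0
0 0 0 0 0
0 0 0 0 0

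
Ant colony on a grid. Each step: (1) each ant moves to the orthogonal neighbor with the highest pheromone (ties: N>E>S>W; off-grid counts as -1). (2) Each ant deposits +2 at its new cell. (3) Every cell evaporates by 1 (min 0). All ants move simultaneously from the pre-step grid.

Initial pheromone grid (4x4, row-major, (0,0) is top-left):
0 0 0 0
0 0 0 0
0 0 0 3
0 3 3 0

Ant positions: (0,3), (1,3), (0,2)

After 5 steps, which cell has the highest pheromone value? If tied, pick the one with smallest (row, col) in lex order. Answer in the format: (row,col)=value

Answer: (2,3)=12

Derivation:
Step 1: ant0:(0,3)->S->(1,3) | ant1:(1,3)->S->(2,3) | ant2:(0,2)->E->(0,3)
  grid max=4 at (2,3)
Step 2: ant0:(1,3)->S->(2,3) | ant1:(2,3)->N->(1,3) | ant2:(0,3)->S->(1,3)
  grid max=5 at (2,3)
Step 3: ant0:(2,3)->N->(1,3) | ant1:(1,3)->S->(2,3) | ant2:(1,3)->S->(2,3)
  grid max=8 at (2,3)
Step 4: ant0:(1,3)->S->(2,3) | ant1:(2,3)->N->(1,3) | ant2:(2,3)->N->(1,3)
  grid max=9 at (2,3)
Step 5: ant0:(2,3)->N->(1,3) | ant1:(1,3)->S->(2,3) | ant2:(1,3)->S->(2,3)
  grid max=12 at (2,3)
Final grid:
  0 0 0 0
  0 0 0 9
  0 0 0 12
  0 0 0 0
Max pheromone 12 at (2,3)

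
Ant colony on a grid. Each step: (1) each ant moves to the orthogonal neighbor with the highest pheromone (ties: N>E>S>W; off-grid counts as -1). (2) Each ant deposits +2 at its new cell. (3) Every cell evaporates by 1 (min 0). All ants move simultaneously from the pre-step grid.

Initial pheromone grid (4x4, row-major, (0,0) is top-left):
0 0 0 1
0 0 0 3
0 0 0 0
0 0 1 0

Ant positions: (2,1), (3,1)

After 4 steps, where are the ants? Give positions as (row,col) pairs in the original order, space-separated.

Step 1: ant0:(2,1)->N->(1,1) | ant1:(3,1)->E->(3,2)
  grid max=2 at (1,3)
Step 2: ant0:(1,1)->N->(0,1) | ant1:(3,2)->N->(2,2)
  grid max=1 at (0,1)
Step 3: ant0:(0,1)->E->(0,2) | ant1:(2,2)->S->(3,2)
  grid max=2 at (3,2)
Step 4: ant0:(0,2)->E->(0,3) | ant1:(3,2)->N->(2,2)
  grid max=1 at (0,3)

(0,3) (2,2)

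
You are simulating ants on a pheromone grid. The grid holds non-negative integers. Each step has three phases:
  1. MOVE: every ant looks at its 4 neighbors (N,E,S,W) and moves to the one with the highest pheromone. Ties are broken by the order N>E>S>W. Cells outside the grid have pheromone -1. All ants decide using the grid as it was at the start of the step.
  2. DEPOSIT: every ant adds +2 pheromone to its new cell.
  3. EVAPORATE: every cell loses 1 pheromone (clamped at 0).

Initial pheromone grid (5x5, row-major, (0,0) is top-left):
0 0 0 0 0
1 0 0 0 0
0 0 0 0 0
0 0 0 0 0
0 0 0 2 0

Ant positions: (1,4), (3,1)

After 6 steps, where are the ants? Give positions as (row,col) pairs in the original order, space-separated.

Step 1: ant0:(1,4)->N->(0,4) | ant1:(3,1)->N->(2,1)
  grid max=1 at (0,4)
Step 2: ant0:(0,4)->S->(1,4) | ant1:(2,1)->N->(1,1)
  grid max=1 at (1,1)
Step 3: ant0:(1,4)->N->(0,4) | ant1:(1,1)->N->(0,1)
  grid max=1 at (0,1)
Step 4: ant0:(0,4)->S->(1,4) | ant1:(0,1)->E->(0,2)
  grid max=1 at (0,2)
Step 5: ant0:(1,4)->N->(0,4) | ant1:(0,2)->E->(0,3)
  grid max=1 at (0,3)
Step 6: ant0:(0,4)->W->(0,3) | ant1:(0,3)->E->(0,4)
  grid max=2 at (0,3)

(0,3) (0,4)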